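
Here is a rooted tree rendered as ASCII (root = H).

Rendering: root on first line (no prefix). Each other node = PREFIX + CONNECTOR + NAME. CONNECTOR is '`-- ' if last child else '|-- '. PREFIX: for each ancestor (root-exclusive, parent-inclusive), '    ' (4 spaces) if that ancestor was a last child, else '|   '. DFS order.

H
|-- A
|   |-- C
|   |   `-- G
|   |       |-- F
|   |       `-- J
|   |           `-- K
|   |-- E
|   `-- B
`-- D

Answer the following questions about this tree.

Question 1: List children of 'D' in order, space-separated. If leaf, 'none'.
Answer: none

Derivation:
Node D's children (from adjacency): (leaf)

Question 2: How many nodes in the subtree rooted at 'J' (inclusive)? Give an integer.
Answer: 2

Derivation:
Subtree rooted at J contains: J, K
Count = 2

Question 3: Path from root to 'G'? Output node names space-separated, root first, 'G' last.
Walk down from root: H -> A -> C -> G

Answer: H A C G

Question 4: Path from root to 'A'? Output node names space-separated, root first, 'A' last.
Walk down from root: H -> A

Answer: H A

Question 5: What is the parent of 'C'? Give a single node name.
Scan adjacency: C appears as child of A

Answer: A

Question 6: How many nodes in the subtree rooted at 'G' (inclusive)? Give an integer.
Subtree rooted at G contains: F, G, J, K
Count = 4

Answer: 4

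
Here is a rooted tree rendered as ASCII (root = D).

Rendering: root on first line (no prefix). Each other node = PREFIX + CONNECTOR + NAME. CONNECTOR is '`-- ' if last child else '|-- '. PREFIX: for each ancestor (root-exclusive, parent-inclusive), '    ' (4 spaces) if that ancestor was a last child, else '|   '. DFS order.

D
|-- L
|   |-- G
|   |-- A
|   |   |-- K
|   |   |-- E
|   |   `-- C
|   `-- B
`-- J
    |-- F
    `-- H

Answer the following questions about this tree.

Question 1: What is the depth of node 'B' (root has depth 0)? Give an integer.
Path from root to B: D -> L -> B
Depth = number of edges = 2

Answer: 2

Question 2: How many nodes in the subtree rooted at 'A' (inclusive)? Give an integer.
Subtree rooted at A contains: A, C, E, K
Count = 4

Answer: 4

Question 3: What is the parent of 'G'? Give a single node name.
Answer: L

Derivation:
Scan adjacency: G appears as child of L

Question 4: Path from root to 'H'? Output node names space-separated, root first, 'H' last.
Answer: D J H

Derivation:
Walk down from root: D -> J -> H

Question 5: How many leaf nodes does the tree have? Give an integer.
Leaves (nodes with no children): B, C, E, F, G, H, K

Answer: 7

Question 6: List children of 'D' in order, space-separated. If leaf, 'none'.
Node D's children (from adjacency): L, J

Answer: L J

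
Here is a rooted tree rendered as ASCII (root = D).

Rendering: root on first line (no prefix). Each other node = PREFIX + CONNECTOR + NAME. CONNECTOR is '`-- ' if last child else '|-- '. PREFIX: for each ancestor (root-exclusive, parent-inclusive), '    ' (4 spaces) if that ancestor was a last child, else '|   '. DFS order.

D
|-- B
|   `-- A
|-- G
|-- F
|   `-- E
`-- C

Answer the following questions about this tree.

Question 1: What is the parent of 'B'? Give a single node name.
Scan adjacency: B appears as child of D

Answer: D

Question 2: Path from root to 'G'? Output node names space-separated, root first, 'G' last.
Answer: D G

Derivation:
Walk down from root: D -> G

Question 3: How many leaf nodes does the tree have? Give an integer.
Answer: 4

Derivation:
Leaves (nodes with no children): A, C, E, G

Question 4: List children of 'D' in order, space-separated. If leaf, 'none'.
Answer: B G F C

Derivation:
Node D's children (from adjacency): B, G, F, C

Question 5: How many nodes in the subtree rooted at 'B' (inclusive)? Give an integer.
Answer: 2

Derivation:
Subtree rooted at B contains: A, B
Count = 2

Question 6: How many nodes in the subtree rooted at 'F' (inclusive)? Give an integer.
Subtree rooted at F contains: E, F
Count = 2

Answer: 2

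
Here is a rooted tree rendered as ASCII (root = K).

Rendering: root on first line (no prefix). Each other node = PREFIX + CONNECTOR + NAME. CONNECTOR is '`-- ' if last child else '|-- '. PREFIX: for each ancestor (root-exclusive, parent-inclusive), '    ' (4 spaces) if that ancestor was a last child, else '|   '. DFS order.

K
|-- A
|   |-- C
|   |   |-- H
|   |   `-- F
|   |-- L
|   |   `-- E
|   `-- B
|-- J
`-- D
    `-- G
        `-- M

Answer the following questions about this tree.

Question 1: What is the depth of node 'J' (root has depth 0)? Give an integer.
Path from root to J: K -> J
Depth = number of edges = 1

Answer: 1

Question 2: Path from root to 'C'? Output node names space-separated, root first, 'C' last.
Answer: K A C

Derivation:
Walk down from root: K -> A -> C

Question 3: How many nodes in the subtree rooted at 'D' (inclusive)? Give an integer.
Answer: 3

Derivation:
Subtree rooted at D contains: D, G, M
Count = 3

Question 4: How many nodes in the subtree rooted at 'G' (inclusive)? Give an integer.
Subtree rooted at G contains: G, M
Count = 2

Answer: 2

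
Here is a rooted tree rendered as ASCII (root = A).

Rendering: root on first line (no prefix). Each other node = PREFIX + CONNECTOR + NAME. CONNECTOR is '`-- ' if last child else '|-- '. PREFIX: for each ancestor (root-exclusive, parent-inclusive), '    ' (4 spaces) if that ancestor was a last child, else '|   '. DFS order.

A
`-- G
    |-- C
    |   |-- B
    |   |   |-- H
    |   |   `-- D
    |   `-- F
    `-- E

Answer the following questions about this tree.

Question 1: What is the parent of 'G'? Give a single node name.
Answer: A

Derivation:
Scan adjacency: G appears as child of A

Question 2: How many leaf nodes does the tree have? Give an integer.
Answer: 4

Derivation:
Leaves (nodes with no children): D, E, F, H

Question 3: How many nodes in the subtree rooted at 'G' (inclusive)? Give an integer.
Subtree rooted at G contains: B, C, D, E, F, G, H
Count = 7

Answer: 7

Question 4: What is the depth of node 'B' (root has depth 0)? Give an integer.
Answer: 3

Derivation:
Path from root to B: A -> G -> C -> B
Depth = number of edges = 3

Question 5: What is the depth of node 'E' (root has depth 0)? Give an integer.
Path from root to E: A -> G -> E
Depth = number of edges = 2

Answer: 2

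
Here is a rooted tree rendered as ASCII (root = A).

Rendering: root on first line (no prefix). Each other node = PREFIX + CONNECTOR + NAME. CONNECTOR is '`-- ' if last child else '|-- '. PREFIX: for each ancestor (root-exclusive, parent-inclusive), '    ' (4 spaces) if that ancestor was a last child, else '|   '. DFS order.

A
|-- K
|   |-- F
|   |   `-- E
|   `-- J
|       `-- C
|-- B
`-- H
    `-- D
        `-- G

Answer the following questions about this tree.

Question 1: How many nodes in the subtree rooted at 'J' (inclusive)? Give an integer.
Subtree rooted at J contains: C, J
Count = 2

Answer: 2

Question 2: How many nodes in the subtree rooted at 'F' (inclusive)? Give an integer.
Answer: 2

Derivation:
Subtree rooted at F contains: E, F
Count = 2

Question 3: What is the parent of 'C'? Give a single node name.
Scan adjacency: C appears as child of J

Answer: J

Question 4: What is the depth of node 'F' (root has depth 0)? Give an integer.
Path from root to F: A -> K -> F
Depth = number of edges = 2

Answer: 2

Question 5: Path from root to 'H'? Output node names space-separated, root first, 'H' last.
Answer: A H

Derivation:
Walk down from root: A -> H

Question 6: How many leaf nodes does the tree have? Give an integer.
Answer: 4

Derivation:
Leaves (nodes with no children): B, C, E, G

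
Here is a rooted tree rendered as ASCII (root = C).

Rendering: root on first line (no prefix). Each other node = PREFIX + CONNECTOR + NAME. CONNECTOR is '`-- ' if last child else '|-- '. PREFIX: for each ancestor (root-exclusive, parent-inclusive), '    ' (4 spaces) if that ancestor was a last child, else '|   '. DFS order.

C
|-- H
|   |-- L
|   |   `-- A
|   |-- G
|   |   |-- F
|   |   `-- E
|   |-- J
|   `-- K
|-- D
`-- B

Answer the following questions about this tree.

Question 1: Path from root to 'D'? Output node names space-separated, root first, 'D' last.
Walk down from root: C -> D

Answer: C D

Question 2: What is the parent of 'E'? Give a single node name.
Scan adjacency: E appears as child of G

Answer: G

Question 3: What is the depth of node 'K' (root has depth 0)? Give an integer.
Answer: 2

Derivation:
Path from root to K: C -> H -> K
Depth = number of edges = 2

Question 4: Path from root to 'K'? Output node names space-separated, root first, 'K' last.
Answer: C H K

Derivation:
Walk down from root: C -> H -> K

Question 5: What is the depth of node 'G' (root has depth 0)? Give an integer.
Path from root to G: C -> H -> G
Depth = number of edges = 2

Answer: 2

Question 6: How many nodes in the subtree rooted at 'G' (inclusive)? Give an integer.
Subtree rooted at G contains: E, F, G
Count = 3

Answer: 3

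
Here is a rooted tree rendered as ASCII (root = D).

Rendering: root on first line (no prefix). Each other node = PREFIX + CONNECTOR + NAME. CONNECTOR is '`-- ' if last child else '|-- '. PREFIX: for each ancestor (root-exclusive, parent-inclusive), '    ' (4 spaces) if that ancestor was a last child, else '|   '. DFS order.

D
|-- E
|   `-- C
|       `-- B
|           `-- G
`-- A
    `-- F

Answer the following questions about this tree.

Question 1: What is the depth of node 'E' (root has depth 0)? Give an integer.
Answer: 1

Derivation:
Path from root to E: D -> E
Depth = number of edges = 1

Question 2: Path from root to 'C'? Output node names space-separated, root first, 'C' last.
Walk down from root: D -> E -> C

Answer: D E C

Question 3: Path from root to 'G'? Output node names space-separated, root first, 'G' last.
Walk down from root: D -> E -> C -> B -> G

Answer: D E C B G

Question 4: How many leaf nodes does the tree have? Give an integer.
Leaves (nodes with no children): F, G

Answer: 2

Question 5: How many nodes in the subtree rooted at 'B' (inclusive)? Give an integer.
Answer: 2

Derivation:
Subtree rooted at B contains: B, G
Count = 2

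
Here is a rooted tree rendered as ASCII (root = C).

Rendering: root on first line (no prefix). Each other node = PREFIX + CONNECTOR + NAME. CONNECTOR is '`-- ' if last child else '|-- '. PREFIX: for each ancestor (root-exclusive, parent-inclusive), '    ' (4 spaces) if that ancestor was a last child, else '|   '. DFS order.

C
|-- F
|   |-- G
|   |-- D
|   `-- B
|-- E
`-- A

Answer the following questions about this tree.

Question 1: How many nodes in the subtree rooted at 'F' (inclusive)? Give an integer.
Answer: 4

Derivation:
Subtree rooted at F contains: B, D, F, G
Count = 4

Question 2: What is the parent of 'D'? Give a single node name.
Scan adjacency: D appears as child of F

Answer: F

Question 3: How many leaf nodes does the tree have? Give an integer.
Answer: 5

Derivation:
Leaves (nodes with no children): A, B, D, E, G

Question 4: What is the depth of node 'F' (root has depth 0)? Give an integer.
Path from root to F: C -> F
Depth = number of edges = 1

Answer: 1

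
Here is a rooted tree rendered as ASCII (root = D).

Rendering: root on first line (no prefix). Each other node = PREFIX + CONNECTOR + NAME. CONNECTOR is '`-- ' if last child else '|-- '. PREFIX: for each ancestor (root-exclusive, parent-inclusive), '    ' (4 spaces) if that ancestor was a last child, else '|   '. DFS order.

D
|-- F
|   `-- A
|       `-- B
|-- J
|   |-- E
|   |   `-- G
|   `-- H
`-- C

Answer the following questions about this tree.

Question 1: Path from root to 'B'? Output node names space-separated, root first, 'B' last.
Walk down from root: D -> F -> A -> B

Answer: D F A B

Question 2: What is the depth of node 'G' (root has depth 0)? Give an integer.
Path from root to G: D -> J -> E -> G
Depth = number of edges = 3

Answer: 3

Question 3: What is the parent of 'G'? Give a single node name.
Scan adjacency: G appears as child of E

Answer: E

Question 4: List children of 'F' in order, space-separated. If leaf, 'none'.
Node F's children (from adjacency): A

Answer: A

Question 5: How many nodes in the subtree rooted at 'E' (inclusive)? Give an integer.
Subtree rooted at E contains: E, G
Count = 2

Answer: 2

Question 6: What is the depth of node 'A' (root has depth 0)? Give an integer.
Path from root to A: D -> F -> A
Depth = number of edges = 2

Answer: 2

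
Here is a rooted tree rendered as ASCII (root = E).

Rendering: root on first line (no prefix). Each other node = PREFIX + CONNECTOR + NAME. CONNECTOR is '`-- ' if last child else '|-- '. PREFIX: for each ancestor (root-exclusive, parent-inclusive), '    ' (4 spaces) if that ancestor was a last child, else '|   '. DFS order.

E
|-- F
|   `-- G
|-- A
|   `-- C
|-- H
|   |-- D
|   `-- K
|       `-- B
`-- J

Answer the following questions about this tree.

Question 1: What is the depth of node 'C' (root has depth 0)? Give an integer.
Answer: 2

Derivation:
Path from root to C: E -> A -> C
Depth = number of edges = 2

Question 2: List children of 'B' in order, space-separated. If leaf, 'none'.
Node B's children (from adjacency): (leaf)

Answer: none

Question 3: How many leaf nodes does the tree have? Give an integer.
Leaves (nodes with no children): B, C, D, G, J

Answer: 5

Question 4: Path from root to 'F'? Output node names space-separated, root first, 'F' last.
Answer: E F

Derivation:
Walk down from root: E -> F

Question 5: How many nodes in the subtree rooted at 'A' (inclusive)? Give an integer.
Subtree rooted at A contains: A, C
Count = 2

Answer: 2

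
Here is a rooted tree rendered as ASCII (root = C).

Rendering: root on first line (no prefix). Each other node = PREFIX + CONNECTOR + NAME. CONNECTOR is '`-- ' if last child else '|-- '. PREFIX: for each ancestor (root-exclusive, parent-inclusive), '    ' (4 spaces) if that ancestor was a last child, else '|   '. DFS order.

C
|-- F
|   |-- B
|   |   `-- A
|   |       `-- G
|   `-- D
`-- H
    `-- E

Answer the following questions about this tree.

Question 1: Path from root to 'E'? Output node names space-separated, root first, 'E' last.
Walk down from root: C -> H -> E

Answer: C H E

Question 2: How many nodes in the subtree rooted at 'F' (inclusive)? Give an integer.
Subtree rooted at F contains: A, B, D, F, G
Count = 5

Answer: 5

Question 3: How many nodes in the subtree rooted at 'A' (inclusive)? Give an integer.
Answer: 2

Derivation:
Subtree rooted at A contains: A, G
Count = 2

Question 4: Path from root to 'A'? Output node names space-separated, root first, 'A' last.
Walk down from root: C -> F -> B -> A

Answer: C F B A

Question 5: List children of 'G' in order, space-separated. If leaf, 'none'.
Answer: none

Derivation:
Node G's children (from adjacency): (leaf)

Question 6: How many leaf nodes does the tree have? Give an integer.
Leaves (nodes with no children): D, E, G

Answer: 3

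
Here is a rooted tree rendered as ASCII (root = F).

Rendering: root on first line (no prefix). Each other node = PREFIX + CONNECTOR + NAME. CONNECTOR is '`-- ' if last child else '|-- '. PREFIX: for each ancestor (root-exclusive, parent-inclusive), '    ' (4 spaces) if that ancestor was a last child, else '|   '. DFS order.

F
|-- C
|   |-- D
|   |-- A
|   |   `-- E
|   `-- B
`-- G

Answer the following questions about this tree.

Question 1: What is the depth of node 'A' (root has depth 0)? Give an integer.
Path from root to A: F -> C -> A
Depth = number of edges = 2

Answer: 2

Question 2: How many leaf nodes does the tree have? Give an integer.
Answer: 4

Derivation:
Leaves (nodes with no children): B, D, E, G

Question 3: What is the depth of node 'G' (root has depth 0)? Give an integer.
Path from root to G: F -> G
Depth = number of edges = 1

Answer: 1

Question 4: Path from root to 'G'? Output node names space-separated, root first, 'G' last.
Walk down from root: F -> G

Answer: F G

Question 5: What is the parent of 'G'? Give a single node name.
Scan adjacency: G appears as child of F

Answer: F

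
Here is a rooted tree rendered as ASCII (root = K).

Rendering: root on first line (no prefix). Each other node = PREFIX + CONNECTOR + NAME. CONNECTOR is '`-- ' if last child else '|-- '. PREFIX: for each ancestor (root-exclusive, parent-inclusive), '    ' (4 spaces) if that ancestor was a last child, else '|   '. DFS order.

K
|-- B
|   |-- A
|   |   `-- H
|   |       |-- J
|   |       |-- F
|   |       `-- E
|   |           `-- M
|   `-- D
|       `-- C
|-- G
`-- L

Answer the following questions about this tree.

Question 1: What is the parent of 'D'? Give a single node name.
Answer: B

Derivation:
Scan adjacency: D appears as child of B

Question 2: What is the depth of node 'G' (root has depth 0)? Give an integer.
Path from root to G: K -> G
Depth = number of edges = 1

Answer: 1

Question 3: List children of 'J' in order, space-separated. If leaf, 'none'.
Node J's children (from adjacency): (leaf)

Answer: none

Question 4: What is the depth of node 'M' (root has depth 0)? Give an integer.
Answer: 5

Derivation:
Path from root to M: K -> B -> A -> H -> E -> M
Depth = number of edges = 5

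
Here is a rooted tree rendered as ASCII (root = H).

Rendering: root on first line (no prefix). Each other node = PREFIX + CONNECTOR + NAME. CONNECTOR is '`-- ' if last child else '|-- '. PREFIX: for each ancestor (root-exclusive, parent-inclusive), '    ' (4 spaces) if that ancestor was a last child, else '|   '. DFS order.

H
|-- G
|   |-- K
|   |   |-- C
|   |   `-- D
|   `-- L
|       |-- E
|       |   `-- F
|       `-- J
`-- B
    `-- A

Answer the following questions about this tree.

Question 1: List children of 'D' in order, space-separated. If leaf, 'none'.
Node D's children (from adjacency): (leaf)

Answer: none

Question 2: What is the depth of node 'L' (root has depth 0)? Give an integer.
Answer: 2

Derivation:
Path from root to L: H -> G -> L
Depth = number of edges = 2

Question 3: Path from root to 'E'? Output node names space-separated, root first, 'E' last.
Answer: H G L E

Derivation:
Walk down from root: H -> G -> L -> E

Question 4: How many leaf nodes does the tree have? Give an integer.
Leaves (nodes with no children): A, C, D, F, J

Answer: 5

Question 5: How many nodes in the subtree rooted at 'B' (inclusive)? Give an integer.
Subtree rooted at B contains: A, B
Count = 2

Answer: 2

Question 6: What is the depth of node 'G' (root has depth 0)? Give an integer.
Answer: 1

Derivation:
Path from root to G: H -> G
Depth = number of edges = 1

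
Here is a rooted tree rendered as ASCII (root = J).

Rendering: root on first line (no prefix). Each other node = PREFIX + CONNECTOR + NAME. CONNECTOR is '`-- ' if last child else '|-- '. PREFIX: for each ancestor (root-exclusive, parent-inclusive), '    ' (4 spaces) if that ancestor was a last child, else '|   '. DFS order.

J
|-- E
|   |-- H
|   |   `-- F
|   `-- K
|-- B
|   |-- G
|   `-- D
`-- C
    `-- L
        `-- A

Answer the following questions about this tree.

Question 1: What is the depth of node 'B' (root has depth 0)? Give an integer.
Path from root to B: J -> B
Depth = number of edges = 1

Answer: 1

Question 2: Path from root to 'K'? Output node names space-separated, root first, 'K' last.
Answer: J E K

Derivation:
Walk down from root: J -> E -> K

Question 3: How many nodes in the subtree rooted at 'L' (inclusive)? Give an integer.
Answer: 2

Derivation:
Subtree rooted at L contains: A, L
Count = 2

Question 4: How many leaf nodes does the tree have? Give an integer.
Leaves (nodes with no children): A, D, F, G, K

Answer: 5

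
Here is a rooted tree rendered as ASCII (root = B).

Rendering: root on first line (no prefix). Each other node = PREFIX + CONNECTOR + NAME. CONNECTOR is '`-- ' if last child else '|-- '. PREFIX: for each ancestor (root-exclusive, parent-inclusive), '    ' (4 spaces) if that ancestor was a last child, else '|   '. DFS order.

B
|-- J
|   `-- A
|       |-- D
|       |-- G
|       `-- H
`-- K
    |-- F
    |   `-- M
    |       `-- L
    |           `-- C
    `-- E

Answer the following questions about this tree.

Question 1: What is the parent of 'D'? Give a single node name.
Scan adjacency: D appears as child of A

Answer: A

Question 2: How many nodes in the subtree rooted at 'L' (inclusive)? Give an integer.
Subtree rooted at L contains: C, L
Count = 2

Answer: 2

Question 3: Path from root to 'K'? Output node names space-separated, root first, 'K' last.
Walk down from root: B -> K

Answer: B K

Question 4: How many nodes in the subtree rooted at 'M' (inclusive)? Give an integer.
Subtree rooted at M contains: C, L, M
Count = 3

Answer: 3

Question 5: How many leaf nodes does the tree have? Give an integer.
Leaves (nodes with no children): C, D, E, G, H

Answer: 5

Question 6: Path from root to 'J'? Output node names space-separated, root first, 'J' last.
Walk down from root: B -> J

Answer: B J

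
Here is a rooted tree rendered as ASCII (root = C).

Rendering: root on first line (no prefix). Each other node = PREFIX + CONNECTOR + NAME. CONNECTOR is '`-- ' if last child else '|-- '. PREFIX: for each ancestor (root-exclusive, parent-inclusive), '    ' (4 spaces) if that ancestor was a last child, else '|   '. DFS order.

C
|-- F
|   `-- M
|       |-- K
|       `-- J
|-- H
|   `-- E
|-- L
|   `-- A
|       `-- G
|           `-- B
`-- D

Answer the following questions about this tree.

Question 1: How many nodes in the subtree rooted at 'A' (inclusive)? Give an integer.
Subtree rooted at A contains: A, B, G
Count = 3

Answer: 3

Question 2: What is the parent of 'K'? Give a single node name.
Answer: M

Derivation:
Scan adjacency: K appears as child of M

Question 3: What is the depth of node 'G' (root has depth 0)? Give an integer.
Answer: 3

Derivation:
Path from root to G: C -> L -> A -> G
Depth = number of edges = 3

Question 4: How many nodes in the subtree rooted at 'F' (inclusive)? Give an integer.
Subtree rooted at F contains: F, J, K, M
Count = 4

Answer: 4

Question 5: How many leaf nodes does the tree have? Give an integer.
Leaves (nodes with no children): B, D, E, J, K

Answer: 5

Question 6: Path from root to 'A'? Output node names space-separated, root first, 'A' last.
Answer: C L A

Derivation:
Walk down from root: C -> L -> A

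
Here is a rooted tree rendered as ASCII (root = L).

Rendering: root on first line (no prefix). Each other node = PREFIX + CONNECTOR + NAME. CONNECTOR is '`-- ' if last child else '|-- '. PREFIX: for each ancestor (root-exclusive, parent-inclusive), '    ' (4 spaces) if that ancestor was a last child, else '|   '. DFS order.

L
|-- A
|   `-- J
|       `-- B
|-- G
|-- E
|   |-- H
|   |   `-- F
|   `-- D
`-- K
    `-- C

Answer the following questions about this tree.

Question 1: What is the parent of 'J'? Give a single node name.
Scan adjacency: J appears as child of A

Answer: A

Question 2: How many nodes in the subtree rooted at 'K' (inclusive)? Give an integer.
Answer: 2

Derivation:
Subtree rooted at K contains: C, K
Count = 2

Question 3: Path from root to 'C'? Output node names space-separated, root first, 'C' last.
Answer: L K C

Derivation:
Walk down from root: L -> K -> C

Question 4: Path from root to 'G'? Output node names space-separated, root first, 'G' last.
Walk down from root: L -> G

Answer: L G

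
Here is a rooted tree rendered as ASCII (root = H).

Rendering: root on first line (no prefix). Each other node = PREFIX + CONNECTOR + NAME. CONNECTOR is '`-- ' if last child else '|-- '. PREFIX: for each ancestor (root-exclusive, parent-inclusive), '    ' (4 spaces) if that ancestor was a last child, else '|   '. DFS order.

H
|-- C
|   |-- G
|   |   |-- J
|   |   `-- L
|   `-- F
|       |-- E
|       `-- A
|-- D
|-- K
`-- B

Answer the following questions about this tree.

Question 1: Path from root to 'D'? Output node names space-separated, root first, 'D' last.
Answer: H D

Derivation:
Walk down from root: H -> D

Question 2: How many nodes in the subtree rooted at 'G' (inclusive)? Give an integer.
Subtree rooted at G contains: G, J, L
Count = 3

Answer: 3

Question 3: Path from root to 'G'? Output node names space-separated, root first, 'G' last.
Answer: H C G

Derivation:
Walk down from root: H -> C -> G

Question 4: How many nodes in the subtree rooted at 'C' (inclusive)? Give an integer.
Subtree rooted at C contains: A, C, E, F, G, J, L
Count = 7

Answer: 7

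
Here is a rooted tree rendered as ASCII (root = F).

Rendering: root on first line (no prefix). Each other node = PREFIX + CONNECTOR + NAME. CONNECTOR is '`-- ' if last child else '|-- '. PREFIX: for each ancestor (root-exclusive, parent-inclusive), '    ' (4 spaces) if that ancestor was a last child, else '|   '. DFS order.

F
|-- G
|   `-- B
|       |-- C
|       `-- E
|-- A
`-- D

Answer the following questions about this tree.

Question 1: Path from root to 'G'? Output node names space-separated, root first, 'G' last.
Walk down from root: F -> G

Answer: F G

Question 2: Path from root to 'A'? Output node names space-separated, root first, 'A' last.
Walk down from root: F -> A

Answer: F A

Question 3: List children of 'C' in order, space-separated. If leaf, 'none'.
Node C's children (from adjacency): (leaf)

Answer: none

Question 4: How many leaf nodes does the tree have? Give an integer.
Leaves (nodes with no children): A, C, D, E

Answer: 4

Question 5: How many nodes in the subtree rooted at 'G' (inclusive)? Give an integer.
Subtree rooted at G contains: B, C, E, G
Count = 4

Answer: 4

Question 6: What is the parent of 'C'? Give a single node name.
Scan adjacency: C appears as child of B

Answer: B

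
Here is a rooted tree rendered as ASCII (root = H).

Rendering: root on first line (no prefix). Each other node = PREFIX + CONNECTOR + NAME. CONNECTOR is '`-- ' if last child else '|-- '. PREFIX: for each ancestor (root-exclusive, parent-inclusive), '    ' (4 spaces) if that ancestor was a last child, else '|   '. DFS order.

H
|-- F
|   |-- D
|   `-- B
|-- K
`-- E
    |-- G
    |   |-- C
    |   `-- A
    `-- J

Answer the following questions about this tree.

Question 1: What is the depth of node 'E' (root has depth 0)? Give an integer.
Path from root to E: H -> E
Depth = number of edges = 1

Answer: 1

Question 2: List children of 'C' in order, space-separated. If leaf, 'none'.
Answer: none

Derivation:
Node C's children (from adjacency): (leaf)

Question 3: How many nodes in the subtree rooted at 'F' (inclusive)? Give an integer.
Subtree rooted at F contains: B, D, F
Count = 3

Answer: 3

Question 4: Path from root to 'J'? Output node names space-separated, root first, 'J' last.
Walk down from root: H -> E -> J

Answer: H E J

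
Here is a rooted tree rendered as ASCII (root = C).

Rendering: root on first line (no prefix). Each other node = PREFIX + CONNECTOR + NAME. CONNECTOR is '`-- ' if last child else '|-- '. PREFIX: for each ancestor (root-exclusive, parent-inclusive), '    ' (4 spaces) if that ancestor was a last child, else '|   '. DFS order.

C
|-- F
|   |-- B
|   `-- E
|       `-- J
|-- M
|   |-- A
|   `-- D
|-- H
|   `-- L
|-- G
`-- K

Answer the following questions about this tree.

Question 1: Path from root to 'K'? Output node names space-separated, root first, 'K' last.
Walk down from root: C -> K

Answer: C K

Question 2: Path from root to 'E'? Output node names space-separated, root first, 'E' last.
Answer: C F E

Derivation:
Walk down from root: C -> F -> E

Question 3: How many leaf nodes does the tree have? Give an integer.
Answer: 7

Derivation:
Leaves (nodes with no children): A, B, D, G, J, K, L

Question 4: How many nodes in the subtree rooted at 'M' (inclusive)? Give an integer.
Answer: 3

Derivation:
Subtree rooted at M contains: A, D, M
Count = 3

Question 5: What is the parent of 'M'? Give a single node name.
Answer: C

Derivation:
Scan adjacency: M appears as child of C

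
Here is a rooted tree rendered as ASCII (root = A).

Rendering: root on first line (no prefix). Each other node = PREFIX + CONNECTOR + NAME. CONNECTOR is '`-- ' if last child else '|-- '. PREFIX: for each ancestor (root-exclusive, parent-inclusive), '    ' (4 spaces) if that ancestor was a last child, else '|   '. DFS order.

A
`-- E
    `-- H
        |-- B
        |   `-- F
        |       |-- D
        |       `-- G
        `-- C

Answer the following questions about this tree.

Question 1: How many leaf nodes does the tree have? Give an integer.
Answer: 3

Derivation:
Leaves (nodes with no children): C, D, G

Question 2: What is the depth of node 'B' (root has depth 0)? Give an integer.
Path from root to B: A -> E -> H -> B
Depth = number of edges = 3

Answer: 3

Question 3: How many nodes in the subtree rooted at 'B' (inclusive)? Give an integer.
Answer: 4

Derivation:
Subtree rooted at B contains: B, D, F, G
Count = 4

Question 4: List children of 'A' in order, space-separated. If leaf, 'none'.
Answer: E

Derivation:
Node A's children (from adjacency): E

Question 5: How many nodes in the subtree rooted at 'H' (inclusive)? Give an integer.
Subtree rooted at H contains: B, C, D, F, G, H
Count = 6

Answer: 6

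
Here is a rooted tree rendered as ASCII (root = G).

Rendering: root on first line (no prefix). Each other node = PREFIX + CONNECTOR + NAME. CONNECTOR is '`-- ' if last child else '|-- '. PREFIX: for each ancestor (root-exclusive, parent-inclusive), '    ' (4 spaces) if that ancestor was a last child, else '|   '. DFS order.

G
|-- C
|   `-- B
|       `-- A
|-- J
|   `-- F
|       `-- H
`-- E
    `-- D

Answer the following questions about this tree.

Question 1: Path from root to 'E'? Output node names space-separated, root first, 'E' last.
Walk down from root: G -> E

Answer: G E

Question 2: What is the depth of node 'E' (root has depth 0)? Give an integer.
Answer: 1

Derivation:
Path from root to E: G -> E
Depth = number of edges = 1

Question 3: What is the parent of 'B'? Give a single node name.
Scan adjacency: B appears as child of C

Answer: C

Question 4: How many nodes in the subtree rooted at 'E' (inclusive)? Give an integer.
Subtree rooted at E contains: D, E
Count = 2

Answer: 2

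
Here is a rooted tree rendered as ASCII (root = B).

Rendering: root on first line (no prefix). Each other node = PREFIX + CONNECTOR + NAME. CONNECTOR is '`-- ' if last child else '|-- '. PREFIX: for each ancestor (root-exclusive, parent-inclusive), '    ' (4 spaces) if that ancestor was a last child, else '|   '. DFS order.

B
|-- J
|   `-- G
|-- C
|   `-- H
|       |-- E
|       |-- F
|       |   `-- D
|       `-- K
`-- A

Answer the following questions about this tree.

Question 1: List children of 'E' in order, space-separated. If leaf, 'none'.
Node E's children (from adjacency): (leaf)

Answer: none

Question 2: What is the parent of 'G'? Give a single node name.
Answer: J

Derivation:
Scan adjacency: G appears as child of J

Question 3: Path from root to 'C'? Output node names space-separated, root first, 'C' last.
Answer: B C

Derivation:
Walk down from root: B -> C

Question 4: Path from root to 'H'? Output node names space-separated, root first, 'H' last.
Answer: B C H

Derivation:
Walk down from root: B -> C -> H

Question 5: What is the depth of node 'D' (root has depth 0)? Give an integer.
Path from root to D: B -> C -> H -> F -> D
Depth = number of edges = 4

Answer: 4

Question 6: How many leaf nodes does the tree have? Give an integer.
Leaves (nodes with no children): A, D, E, G, K

Answer: 5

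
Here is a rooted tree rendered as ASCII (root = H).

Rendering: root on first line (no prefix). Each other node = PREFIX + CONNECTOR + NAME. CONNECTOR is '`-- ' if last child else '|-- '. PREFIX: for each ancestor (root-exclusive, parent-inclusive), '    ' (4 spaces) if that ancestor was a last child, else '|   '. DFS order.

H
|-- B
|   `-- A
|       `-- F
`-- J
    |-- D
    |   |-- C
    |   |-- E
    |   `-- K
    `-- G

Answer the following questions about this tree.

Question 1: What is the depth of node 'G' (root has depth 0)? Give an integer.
Answer: 2

Derivation:
Path from root to G: H -> J -> G
Depth = number of edges = 2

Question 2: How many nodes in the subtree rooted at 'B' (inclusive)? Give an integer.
Subtree rooted at B contains: A, B, F
Count = 3

Answer: 3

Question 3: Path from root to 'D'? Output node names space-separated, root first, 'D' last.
Answer: H J D

Derivation:
Walk down from root: H -> J -> D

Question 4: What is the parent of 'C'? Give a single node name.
Scan adjacency: C appears as child of D

Answer: D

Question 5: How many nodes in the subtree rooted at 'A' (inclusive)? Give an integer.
Subtree rooted at A contains: A, F
Count = 2

Answer: 2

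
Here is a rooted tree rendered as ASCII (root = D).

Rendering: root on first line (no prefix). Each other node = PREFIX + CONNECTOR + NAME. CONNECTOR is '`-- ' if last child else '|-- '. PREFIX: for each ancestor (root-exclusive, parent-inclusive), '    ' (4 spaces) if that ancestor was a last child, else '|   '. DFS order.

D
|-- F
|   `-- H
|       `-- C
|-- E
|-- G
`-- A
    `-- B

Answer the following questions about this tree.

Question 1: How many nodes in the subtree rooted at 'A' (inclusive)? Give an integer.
Answer: 2

Derivation:
Subtree rooted at A contains: A, B
Count = 2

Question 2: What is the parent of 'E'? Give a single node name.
Answer: D

Derivation:
Scan adjacency: E appears as child of D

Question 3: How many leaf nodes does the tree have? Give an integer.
Answer: 4

Derivation:
Leaves (nodes with no children): B, C, E, G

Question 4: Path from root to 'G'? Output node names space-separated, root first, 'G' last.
Answer: D G

Derivation:
Walk down from root: D -> G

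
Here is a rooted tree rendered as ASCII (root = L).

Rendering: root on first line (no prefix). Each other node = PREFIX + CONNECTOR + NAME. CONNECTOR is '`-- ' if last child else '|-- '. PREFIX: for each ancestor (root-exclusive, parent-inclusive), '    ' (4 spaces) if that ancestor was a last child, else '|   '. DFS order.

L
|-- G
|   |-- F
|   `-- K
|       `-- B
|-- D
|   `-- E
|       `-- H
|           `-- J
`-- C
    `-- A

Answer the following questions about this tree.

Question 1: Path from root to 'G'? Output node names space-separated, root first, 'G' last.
Answer: L G

Derivation:
Walk down from root: L -> G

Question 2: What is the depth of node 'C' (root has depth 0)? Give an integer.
Path from root to C: L -> C
Depth = number of edges = 1

Answer: 1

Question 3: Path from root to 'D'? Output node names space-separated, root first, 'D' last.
Walk down from root: L -> D

Answer: L D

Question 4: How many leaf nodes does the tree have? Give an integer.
Leaves (nodes with no children): A, B, F, J

Answer: 4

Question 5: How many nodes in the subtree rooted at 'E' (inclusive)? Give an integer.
Subtree rooted at E contains: E, H, J
Count = 3

Answer: 3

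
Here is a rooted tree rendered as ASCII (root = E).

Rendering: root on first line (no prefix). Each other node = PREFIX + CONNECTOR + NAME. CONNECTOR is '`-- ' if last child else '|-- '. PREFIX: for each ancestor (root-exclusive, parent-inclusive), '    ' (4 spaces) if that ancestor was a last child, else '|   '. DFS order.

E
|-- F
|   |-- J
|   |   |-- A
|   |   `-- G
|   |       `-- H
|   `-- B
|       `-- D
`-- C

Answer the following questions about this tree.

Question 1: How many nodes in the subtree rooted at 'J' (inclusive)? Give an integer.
Subtree rooted at J contains: A, G, H, J
Count = 4

Answer: 4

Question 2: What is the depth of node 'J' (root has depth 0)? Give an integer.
Answer: 2

Derivation:
Path from root to J: E -> F -> J
Depth = number of edges = 2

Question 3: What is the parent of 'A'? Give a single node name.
Scan adjacency: A appears as child of J

Answer: J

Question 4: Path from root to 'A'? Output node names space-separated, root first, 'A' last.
Answer: E F J A

Derivation:
Walk down from root: E -> F -> J -> A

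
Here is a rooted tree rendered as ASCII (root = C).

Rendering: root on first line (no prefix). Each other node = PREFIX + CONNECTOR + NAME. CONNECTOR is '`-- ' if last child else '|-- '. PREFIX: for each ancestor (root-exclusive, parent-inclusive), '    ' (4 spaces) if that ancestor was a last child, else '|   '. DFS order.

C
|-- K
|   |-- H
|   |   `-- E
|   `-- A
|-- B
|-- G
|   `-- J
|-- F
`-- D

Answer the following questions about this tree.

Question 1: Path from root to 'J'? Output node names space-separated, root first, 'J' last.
Answer: C G J

Derivation:
Walk down from root: C -> G -> J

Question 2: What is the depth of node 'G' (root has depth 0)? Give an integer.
Path from root to G: C -> G
Depth = number of edges = 1

Answer: 1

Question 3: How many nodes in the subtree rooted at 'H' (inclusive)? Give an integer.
Subtree rooted at H contains: E, H
Count = 2

Answer: 2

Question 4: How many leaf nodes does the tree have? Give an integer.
Answer: 6

Derivation:
Leaves (nodes with no children): A, B, D, E, F, J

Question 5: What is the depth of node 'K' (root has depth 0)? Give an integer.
Path from root to K: C -> K
Depth = number of edges = 1

Answer: 1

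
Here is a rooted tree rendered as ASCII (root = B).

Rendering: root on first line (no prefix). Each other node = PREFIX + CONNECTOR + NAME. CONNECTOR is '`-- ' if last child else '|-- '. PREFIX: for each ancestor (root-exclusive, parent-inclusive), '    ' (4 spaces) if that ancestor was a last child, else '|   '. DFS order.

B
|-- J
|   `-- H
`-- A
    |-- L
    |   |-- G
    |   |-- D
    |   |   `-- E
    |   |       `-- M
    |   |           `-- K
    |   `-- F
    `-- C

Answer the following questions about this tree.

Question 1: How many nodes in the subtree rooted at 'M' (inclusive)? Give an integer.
Answer: 2

Derivation:
Subtree rooted at M contains: K, M
Count = 2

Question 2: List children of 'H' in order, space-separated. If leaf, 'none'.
Node H's children (from adjacency): (leaf)

Answer: none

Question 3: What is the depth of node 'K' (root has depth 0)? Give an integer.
Path from root to K: B -> A -> L -> D -> E -> M -> K
Depth = number of edges = 6

Answer: 6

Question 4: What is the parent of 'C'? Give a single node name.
Answer: A

Derivation:
Scan adjacency: C appears as child of A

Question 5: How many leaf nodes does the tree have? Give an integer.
Answer: 5

Derivation:
Leaves (nodes with no children): C, F, G, H, K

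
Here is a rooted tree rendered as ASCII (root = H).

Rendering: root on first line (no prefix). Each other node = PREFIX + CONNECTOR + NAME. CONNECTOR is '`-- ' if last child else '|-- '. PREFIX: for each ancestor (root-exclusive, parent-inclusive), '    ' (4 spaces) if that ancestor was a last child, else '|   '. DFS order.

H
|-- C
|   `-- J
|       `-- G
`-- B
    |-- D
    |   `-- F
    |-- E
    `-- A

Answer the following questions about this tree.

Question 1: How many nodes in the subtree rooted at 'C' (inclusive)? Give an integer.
Answer: 3

Derivation:
Subtree rooted at C contains: C, G, J
Count = 3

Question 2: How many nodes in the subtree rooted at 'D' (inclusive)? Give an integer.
Subtree rooted at D contains: D, F
Count = 2

Answer: 2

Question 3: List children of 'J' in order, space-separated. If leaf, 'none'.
Node J's children (from adjacency): G

Answer: G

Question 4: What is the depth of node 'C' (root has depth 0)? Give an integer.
Path from root to C: H -> C
Depth = number of edges = 1

Answer: 1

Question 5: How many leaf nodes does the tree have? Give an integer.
Answer: 4

Derivation:
Leaves (nodes with no children): A, E, F, G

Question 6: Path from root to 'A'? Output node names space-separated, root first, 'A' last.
Walk down from root: H -> B -> A

Answer: H B A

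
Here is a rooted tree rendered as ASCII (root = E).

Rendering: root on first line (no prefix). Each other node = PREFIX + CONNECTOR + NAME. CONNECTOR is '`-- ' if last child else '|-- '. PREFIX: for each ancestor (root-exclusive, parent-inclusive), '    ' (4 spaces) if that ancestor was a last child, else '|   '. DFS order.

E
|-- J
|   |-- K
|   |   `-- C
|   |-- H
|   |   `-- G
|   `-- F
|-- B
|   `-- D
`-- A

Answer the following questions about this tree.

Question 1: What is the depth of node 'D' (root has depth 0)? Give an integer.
Path from root to D: E -> B -> D
Depth = number of edges = 2

Answer: 2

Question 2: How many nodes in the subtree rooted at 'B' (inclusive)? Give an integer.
Subtree rooted at B contains: B, D
Count = 2

Answer: 2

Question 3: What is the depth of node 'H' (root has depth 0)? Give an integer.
Path from root to H: E -> J -> H
Depth = number of edges = 2

Answer: 2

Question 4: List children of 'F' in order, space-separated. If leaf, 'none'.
Node F's children (from adjacency): (leaf)

Answer: none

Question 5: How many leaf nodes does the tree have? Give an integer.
Answer: 5

Derivation:
Leaves (nodes with no children): A, C, D, F, G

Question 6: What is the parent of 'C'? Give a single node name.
Answer: K

Derivation:
Scan adjacency: C appears as child of K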